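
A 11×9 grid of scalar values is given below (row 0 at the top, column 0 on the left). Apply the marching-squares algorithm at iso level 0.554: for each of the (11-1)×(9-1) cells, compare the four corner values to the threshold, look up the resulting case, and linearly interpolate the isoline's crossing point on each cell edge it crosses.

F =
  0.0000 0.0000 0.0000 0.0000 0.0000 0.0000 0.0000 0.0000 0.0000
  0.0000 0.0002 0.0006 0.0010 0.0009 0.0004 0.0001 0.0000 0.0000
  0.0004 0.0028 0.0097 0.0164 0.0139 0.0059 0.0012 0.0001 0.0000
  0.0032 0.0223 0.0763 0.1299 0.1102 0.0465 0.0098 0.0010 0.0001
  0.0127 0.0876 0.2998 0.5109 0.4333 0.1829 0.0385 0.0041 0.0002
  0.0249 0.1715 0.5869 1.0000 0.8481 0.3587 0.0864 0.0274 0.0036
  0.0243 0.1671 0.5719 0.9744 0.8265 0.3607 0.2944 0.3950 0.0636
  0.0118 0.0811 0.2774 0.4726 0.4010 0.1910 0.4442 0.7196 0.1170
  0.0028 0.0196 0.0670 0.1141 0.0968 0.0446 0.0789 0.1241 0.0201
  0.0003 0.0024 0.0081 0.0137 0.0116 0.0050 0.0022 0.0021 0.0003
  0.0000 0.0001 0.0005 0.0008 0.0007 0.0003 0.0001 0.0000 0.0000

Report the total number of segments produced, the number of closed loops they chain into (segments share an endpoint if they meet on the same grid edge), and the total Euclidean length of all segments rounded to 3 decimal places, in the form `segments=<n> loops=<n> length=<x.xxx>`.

segments=14 loops=2 length=11.019

cell (4,1): code 0100 → (4.885,2.000)–(5.000,1.921)
cell (4,2): code 1100 → (4.088,3.000)–(4.885,2.000)
cell (4,3): code 1100 → (4.291,4.000)–(4.088,3.000)
cell (4,4): code 1000 → (5.000,4.601)–(4.291,4.000)
cell (5,1): code 0110 → (5.000,1.921)–(6.000,1.956)
cell (5,4): code 1001 → (6.000,4.585)–(5.000,4.601)
cell (6,1): code 0010 → (6.000,1.956)–(6.061,2.000)
cell (6,2): code 0011 → (6.061,2.000)–(6.838,3.000)
cell (6,3): code 0011 → (6.838,3.000)–(6.640,4.000)
cell (6,4): code 0001 → (6.640,4.000)–(6.000,4.585)
cell (6,6): code 0100 → (6.490,7.000)–(7.000,6.399)
cell (6,7): code 1000 → (7.000,7.275)–(6.490,7.000)
cell (7,6): code 0010 → (7.000,6.399)–(7.278,7.000)
cell (7,7): code 0001 → (7.278,7.000)–(7.000,7.275)
total: 14 segments, chained into 2 closed loop(s), length Σ = 11.018507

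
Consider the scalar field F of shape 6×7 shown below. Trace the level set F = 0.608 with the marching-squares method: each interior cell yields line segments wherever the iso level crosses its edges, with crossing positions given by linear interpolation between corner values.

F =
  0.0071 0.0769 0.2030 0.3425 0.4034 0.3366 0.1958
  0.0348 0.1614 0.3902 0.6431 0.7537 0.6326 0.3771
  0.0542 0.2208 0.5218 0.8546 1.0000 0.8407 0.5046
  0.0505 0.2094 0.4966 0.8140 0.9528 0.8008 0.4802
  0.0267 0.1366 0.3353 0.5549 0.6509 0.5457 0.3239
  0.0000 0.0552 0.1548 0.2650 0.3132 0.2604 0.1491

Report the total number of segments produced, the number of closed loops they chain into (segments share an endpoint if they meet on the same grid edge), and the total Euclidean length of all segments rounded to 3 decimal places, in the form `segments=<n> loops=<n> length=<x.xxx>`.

cell (0,2): code 0100 → (0.883,3.000)–(1.000,2.861)
cell (0,3): code 1100 → (0.584,4.000)–(0.883,3.000)
cell (0,4): code 1100 → (0.917,5.000)–(0.584,4.000)
cell (0,5): code 1000 → (1.000,5.096)–(0.917,5.000)
cell (1,2): code 0110 → (1.000,2.861)–(2.000,2.259)
cell (1,5): code 1001 → (2.000,5.692)–(1.000,5.096)
cell (2,2): code 0110 → (2.000,2.259)–(3.000,2.351)
cell (2,5): code 1001 → (3.000,5.601)–(2.000,5.692)
cell (3,2): code 0010 → (3.000,2.351)–(3.795,3.000)
cell (3,3): code 0111 → (3.795,3.000)–(4.000,3.553)
cell (3,4): code 1011 → (4.000,4.408)–(3.756,5.000)
cell (3,5): code 0001 → (3.756,5.000)–(3.000,5.601)
cell (4,3): code 0010 → (4.000,3.553)–(4.127,4.000)
cell (4,4): code 0001 → (4.127,4.000)–(4.000,4.408)
total: 14 segments, chained into 1 closed loop(s), length Σ = 10.860466

segments=14 loops=1 length=10.860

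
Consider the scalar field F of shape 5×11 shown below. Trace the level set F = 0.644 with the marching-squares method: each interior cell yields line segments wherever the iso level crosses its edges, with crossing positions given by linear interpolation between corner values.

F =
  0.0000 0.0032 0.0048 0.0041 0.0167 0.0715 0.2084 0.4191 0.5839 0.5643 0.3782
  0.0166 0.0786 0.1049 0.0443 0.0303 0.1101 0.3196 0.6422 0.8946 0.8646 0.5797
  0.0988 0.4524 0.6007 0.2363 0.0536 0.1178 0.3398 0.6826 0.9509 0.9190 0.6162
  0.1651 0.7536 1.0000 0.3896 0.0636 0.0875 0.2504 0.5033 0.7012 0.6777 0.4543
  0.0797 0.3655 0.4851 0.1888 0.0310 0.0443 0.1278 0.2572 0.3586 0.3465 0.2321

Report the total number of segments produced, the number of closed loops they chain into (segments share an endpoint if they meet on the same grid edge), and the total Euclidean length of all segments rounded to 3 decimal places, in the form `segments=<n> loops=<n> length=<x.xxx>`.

cell (0,7): code 0100 → (0.193,8.000)–(1.000,7.007)
cell (0,8): code 1100 → (0.265,9.000)–(0.193,8.000)
cell (0,9): code 1000 → (1.000,9.774)–(0.265,9.000)
cell (1,6): code 0100 → (1.045,7.000)–(2.000,6.887)
cell (1,7): code 1110 → (1.000,7.007)–(1.045,7.000)
cell (1,9): code 1001 → (2.000,9.908)–(1.000,9.774)
cell (2,0): code 0100 → (2.636,1.000)–(3.000,0.814)
cell (2,1): code 1100 → (2.108,2.000)–(2.636,1.000)
cell (2,2): code 1000 → (3.000,2.583)–(2.108,2.000)
cell (2,6): code 0010 → (2.000,6.887)–(2.215,7.000)
cell (2,7): code 0111 → (2.215,7.000)–(3.000,7.711)
cell (2,9): code 1001 → (3.000,9.151)–(2.000,9.908)
cell (3,0): code 0010 → (3.000,0.814)–(3.282,1.000)
cell (3,1): code 0011 → (3.282,1.000)–(3.691,2.000)
cell (3,2): code 0001 → (3.691,2.000)–(3.000,2.583)
cell (3,7): code 0010 → (3.000,7.711)–(3.167,8.000)
cell (3,8): code 0011 → (3.167,8.000)–(3.102,9.000)
cell (3,9): code 0001 → (3.102,9.000)–(3.000,9.151)
total: 18 segments, chained into 2 closed loop(s), length Σ = 14.367395

segments=18 loops=2 length=14.367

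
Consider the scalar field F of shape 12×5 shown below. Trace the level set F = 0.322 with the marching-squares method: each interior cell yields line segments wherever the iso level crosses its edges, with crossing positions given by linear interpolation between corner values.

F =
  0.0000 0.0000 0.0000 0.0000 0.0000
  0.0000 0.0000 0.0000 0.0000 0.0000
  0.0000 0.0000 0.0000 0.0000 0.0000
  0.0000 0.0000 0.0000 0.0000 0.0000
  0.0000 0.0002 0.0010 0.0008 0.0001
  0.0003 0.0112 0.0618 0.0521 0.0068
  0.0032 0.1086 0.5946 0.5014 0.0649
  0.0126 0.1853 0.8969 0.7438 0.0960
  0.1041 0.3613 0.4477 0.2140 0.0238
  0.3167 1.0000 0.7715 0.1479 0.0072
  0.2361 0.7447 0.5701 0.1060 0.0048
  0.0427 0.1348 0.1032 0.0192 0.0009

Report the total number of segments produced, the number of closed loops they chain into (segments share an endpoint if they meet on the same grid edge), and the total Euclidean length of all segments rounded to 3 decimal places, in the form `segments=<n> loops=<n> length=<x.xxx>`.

cell (5,1): code 0100 → (5.488,2.000)–(6.000,1.439)
cell (5,2): code 1100 → (5.601,3.000)–(5.488,2.000)
cell (5,3): code 1000 → (6.000,3.411)–(5.601,3.000)
cell (6,1): code 0110 → (6.000,1.439)–(7.000,1.192)
cell (6,3): code 1001 → (7.000,3.651)–(6.000,3.411)
cell (7,0): code 0100 → (7.777,1.000)–(8.000,0.847)
cell (7,1): code 1110 → (7.000,1.192)–(7.777,1.000)
cell (7,2): code 1011 → (8.000,2.538)–(7.796,3.000)
cell (7,3): code 0001 → (7.796,3.000)–(7.000,3.651)
cell (8,0): code 0110 → (8.000,0.847)–(9.000,0.008)
cell (8,2): code 1001 → (9.000,2.721)–(8.000,2.538)
cell (9,0): code 0110 → (9.000,0.008)–(10.000,0.169)
cell (9,2): code 1001 → (10.000,2.535)–(9.000,2.721)
cell (10,0): code 0010 → (10.000,0.169)–(10.693,1.000)
cell (10,1): code 0011 → (10.693,1.000)–(10.531,2.000)
cell (10,2): code 0001 → (10.531,2.000)–(10.000,2.535)
total: 16 segments, chained into 1 closed loop(s), length Σ = 14.202484

segments=16 loops=1 length=14.202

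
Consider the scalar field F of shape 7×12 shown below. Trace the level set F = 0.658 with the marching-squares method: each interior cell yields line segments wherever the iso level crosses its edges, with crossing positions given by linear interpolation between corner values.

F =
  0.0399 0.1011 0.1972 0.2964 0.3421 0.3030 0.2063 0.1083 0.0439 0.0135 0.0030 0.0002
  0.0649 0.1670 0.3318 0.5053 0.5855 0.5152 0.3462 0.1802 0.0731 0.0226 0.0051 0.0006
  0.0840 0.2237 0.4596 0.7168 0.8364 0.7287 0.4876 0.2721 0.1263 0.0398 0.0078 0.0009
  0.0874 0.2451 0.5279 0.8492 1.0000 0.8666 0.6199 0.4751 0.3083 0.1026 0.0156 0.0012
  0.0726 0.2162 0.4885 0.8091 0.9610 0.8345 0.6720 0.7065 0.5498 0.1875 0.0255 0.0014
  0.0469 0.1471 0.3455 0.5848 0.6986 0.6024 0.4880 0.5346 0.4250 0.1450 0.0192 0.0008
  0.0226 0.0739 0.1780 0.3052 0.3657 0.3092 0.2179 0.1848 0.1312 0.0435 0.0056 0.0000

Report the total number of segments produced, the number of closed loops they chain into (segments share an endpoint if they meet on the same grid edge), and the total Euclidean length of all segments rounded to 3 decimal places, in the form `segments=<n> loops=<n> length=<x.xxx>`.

cell (1,2): code 0100 → (1.722,3.000)–(2.000,2.771)
cell (1,3): code 1100 → (1.289,4.000)–(1.722,3.000)
cell (1,4): code 1100 → (1.669,5.000)–(1.289,4.000)
cell (1,5): code 1000 → (2.000,5.293)–(1.669,5.000)
cell (2,2): code 0110 → (2.000,2.771)–(3.000,2.405)
cell (2,5): code 1001 → (3.000,5.846)–(2.000,5.293)
cell (3,2): code 0110 → (3.000,2.405)–(4.000,2.529)
cell (3,5): code 1101 → (3.731,6.000)–(3.000,5.846)
cell (3,6): code 1100 → (3.790,7.000)–(3.731,6.000)
cell (3,7): code 1000 → (4.000,7.310)–(3.790,7.000)
cell (4,2): code 0010 → (4.000,2.529)–(4.674,3.000)
cell (4,3): code 0111 → (4.674,3.000)–(5.000,3.643)
cell (4,4): code 1011 → (5.000,4.422)–(4.760,5.000)
cell (4,5): code 0011 → (4.760,5.000)–(4.076,6.000)
cell (4,6): code 0011 → (4.076,6.000)–(4.282,7.000)
cell (4,7): code 0001 → (4.282,7.000)–(4.000,7.310)
cell (5,3): code 0010 → (5.000,3.643)–(5.122,4.000)
cell (5,4): code 0001 → (5.122,4.000)–(5.000,4.422)
total: 18 segments, chained into 1 closed loop(s), length Σ = 13.936727

segments=18 loops=1 length=13.937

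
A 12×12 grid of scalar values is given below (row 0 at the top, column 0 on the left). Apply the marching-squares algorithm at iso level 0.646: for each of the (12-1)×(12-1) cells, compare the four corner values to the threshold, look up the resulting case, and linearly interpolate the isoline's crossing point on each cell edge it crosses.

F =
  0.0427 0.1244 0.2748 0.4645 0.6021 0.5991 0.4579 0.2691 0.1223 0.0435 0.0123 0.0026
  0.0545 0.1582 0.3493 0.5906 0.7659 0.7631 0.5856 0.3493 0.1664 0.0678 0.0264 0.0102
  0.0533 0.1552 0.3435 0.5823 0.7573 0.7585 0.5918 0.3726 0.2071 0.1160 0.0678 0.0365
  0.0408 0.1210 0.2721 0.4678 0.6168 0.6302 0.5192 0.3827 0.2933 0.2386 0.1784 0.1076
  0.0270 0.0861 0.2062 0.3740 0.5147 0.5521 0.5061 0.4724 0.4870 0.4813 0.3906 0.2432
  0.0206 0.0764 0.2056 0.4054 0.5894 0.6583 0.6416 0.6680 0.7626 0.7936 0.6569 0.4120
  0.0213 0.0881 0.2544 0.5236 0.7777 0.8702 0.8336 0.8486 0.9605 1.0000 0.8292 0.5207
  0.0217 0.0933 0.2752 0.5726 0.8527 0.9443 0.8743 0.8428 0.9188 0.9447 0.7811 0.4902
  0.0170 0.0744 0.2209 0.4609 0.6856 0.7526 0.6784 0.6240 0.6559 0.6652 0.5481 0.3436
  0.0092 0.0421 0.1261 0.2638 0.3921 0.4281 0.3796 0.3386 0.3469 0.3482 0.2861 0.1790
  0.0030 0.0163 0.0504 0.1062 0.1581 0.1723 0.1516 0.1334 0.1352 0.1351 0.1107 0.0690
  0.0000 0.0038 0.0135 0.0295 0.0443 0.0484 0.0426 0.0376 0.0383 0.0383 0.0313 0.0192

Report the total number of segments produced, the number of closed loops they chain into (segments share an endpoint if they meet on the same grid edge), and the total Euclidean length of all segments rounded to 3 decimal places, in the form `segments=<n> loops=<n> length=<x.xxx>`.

segments=34 loops=2 length=26.746

cell (0,3): code 0100 → (0.268,4.000)–(1.000,3.316)
cell (0,4): code 1100 → (0.286,5.000)–(0.268,4.000)
cell (0,5): code 1000 → (1.000,5.660)–(0.286,5.000)
cell (1,3): code 0110 → (1.000,3.316)–(2.000,3.364)
cell (1,5): code 1001 → (2.000,5.675)–(1.000,5.660)
cell (2,3): code 0010 → (2.000,3.364)–(2.792,4.000)
cell (2,4): code 0011 → (2.792,4.000)–(2.877,5.000)
cell (2,5): code 0001 → (2.877,5.000)–(2.000,5.675)
cell (4,4): code 0100 → (4.884,5.000)–(5.000,4.821)
cell (4,5): code 1000 → (5.000,5.737)–(4.884,5.000)
cell (4,6): code 0100 → (4.888,7.000)–(5.000,6.167)
cell (4,7): code 1100 → (4.577,8.000)–(4.888,7.000)
cell (4,8): code 1100 → (4.527,9.000)–(4.577,8.000)
cell (4,9): code 1100 → (4.959,10.000)–(4.527,9.000)
cell (4,10): code 1000 → (5.000,10.045)–(4.959,10.000)
cell (5,3): code 0100 → (5.301,4.000)–(6.000,3.482)
cell (5,4): code 1110 → (5.000,4.821)–(5.301,4.000)
cell (5,5): code 1101 → (5.023,6.000)–(5.000,5.737)
cell (5,6): code 1110 → (5.000,6.167)–(5.023,6.000)
cell (5,10): code 1001 → (6.000,10.594)–(5.000,10.045)
cell (6,3): code 0110 → (6.000,3.482)–(7.000,3.262)
cell (6,10): code 1001 → (7.000,10.464)–(6.000,10.594)
cell (7,3): code 0110 → (7.000,3.262)–(8.000,3.824)
cell (7,6): code 1011 → (8.000,6.596)–(7.899,7.000)
cell (7,7): code 0111 → (7.899,7.000)–(8.000,7.690)
cell (7,9): code 1011 → (8.000,9.164)–(7.580,10.000)
cell (7,10): code 0001 → (7.580,10.000)–(7.000,10.464)
cell (8,3): code 0010 → (8.000,3.824)–(8.135,4.000)
cell (8,4): code 0011 → (8.135,4.000)–(8.329,5.000)
cell (8,5): code 0011 → (8.329,5.000)–(8.108,6.000)
cell (8,6): code 0001 → (8.108,6.000)–(8.000,6.596)
cell (8,7): code 0010 → (8.000,7.690)–(8.032,8.000)
cell (8,8): code 0011 → (8.032,8.000)–(8.061,9.000)
cell (8,9): code 0001 → (8.061,9.000)–(8.000,9.164)
total: 34 segments, chained into 2 closed loop(s), length Σ = 26.745950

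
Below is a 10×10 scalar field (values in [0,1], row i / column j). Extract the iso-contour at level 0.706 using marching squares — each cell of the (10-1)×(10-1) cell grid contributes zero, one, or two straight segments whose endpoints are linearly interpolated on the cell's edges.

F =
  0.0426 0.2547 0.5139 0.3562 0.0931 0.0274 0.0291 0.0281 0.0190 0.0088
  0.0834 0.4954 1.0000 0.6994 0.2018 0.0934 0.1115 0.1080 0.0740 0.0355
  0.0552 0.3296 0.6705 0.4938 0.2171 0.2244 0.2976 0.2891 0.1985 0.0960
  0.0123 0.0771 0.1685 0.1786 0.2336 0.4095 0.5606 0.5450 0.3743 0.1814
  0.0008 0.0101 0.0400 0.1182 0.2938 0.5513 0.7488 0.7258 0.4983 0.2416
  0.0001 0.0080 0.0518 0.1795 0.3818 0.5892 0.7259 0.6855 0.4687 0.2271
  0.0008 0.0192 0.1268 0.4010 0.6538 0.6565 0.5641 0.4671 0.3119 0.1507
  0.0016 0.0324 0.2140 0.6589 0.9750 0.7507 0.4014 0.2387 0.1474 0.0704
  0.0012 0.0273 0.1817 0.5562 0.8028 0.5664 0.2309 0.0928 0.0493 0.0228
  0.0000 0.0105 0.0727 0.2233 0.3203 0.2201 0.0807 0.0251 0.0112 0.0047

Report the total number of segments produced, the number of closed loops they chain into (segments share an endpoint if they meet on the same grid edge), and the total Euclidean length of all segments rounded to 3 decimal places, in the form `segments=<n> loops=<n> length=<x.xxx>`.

segments=20 loops=3 length=14.739

cell (0,1): code 0100 → (0.395,2.000)–(1.000,1.417)
cell (0,2): code 1000 → (1.000,2.978)–(0.395,2.000)
cell (1,1): code 0010 → (1.000,1.417)–(1.892,2.000)
cell (1,2): code 0001 → (1.892,2.000)–(1.000,2.978)
cell (3,5): code 0100 → (3.773,6.000)–(4.000,5.783)
cell (3,6): code 1100 → (3.890,7.000)–(3.773,6.000)
cell (3,7): code 1000 → (4.000,7.087)–(3.890,7.000)
cell (4,5): code 0110 → (4.000,5.783)–(5.000,5.854)
cell (4,6): code 1011 → (5.000,6.493)–(4.491,7.000)
cell (4,7): code 0001 → (4.491,7.000)–(4.000,7.087)
cell (5,5): code 0010 → (5.000,5.854)–(5.123,6.000)
cell (5,6): code 0001 → (5.123,6.000)–(5.000,6.493)
cell (6,3): code 0100 → (6.163,4.000)–(7.000,3.149)
cell (6,4): code 1100 → (6.525,5.000)–(6.163,4.000)
cell (6,5): code 1000 → (7.000,5.128)–(6.525,5.000)
cell (7,3): code 0110 → (7.000,3.149)–(8.000,3.607)
cell (7,4): code 1011 → (8.000,4.409)–(7.243,5.000)
cell (7,5): code 0001 → (7.243,5.000)–(7.000,5.128)
cell (8,3): code 0010 → (8.000,3.607)–(8.201,4.000)
cell (8,4): code 0001 → (8.201,4.000)–(8.000,4.409)
total: 20 segments, chained into 3 closed loop(s), length Σ = 14.739360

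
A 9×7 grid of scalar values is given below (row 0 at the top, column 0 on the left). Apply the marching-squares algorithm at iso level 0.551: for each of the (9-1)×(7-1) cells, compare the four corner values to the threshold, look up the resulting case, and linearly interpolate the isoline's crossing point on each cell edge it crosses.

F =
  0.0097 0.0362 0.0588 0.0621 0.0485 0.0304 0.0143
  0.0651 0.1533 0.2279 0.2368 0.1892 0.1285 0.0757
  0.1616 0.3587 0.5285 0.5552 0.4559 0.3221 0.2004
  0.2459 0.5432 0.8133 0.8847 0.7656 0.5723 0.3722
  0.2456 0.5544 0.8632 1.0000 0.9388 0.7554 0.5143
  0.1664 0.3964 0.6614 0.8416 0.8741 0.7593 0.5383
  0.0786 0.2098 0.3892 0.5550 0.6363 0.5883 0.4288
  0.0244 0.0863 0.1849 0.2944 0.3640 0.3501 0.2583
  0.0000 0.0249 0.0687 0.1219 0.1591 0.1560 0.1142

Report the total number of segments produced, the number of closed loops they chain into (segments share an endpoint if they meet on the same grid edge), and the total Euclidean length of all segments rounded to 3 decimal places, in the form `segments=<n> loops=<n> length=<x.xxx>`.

segments=20 loops=1 length=14.428

cell (1,2): code 0100 → (1.987,3.000)–(2.000,2.843)
cell (1,3): code 1000 → (2.000,3.042)–(1.987,3.000)
cell (2,1): code 0100 → (2.079,2.000)–(3.000,1.029)
cell (2,2): code 1110 → (2.000,2.843)–(2.079,2.000)
cell (2,3): code 1101 → (2.307,4.000)–(2.000,3.042)
cell (2,4): code 1100 → (2.915,5.000)–(2.307,4.000)
cell (2,5): code 1000 → (3.000,5.106)–(2.915,5.000)
cell (3,0): code 0100 → (3.696,1.000)–(4.000,0.989)
cell (3,1): code 1110 → (3.000,1.029)–(3.696,1.000)
cell (3,5): code 1001 → (4.000,5.848)–(3.000,5.106)
cell (4,0): code 0010 → (4.000,0.989)–(4.022,1.000)
cell (4,1): code 0111 → (4.022,1.000)–(5.000,1.583)
cell (4,5): code 1001 → (5.000,5.943)–(4.000,5.848)
cell (5,1): code 0010 → (5.000,1.583)–(5.406,2.000)
cell (5,2): code 0111 → (5.406,2.000)–(6.000,2.976)
cell (5,5): code 1001 → (6.000,5.234)–(5.000,5.943)
cell (6,2): code 0010 → (6.000,2.976)–(6.015,3.000)
cell (6,3): code 0011 → (6.015,3.000)–(6.313,4.000)
cell (6,4): code 0011 → (6.313,4.000)–(6.157,5.000)
cell (6,5): code 0001 → (6.157,5.000)–(6.000,5.234)
total: 20 segments, chained into 1 closed loop(s), length Σ = 14.428073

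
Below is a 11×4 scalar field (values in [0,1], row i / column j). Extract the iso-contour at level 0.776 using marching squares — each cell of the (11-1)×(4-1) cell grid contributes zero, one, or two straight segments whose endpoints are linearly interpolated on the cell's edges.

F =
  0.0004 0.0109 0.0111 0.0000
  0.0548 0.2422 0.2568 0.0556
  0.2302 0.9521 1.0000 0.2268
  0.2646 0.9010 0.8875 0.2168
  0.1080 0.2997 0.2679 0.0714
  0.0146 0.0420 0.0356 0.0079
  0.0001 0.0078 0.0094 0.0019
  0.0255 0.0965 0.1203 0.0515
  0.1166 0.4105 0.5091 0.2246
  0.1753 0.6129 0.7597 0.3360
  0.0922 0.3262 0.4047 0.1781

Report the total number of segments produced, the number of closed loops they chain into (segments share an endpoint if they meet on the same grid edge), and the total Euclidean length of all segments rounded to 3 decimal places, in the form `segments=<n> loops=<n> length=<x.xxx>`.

cell (1,0): code 0100 → (1.752,1.000)–(2.000,0.756)
cell (1,1): code 1100 → (1.699,2.000)–(1.752,1.000)
cell (1,2): code 1000 → (2.000,2.290)–(1.699,2.000)
cell (2,0): code 0110 → (2.000,0.756)–(3.000,0.804)
cell (2,2): code 1001 → (3.000,2.166)–(2.000,2.290)
cell (3,0): code 0010 → (3.000,0.804)–(3.208,1.000)
cell (3,1): code 0011 → (3.208,1.000)–(3.180,2.000)
cell (3,2): code 0001 → (3.180,2.000)–(3.000,2.166)
total: 8 segments, chained into 1 closed loop(s), length Σ = 5.307489

segments=8 loops=1 length=5.307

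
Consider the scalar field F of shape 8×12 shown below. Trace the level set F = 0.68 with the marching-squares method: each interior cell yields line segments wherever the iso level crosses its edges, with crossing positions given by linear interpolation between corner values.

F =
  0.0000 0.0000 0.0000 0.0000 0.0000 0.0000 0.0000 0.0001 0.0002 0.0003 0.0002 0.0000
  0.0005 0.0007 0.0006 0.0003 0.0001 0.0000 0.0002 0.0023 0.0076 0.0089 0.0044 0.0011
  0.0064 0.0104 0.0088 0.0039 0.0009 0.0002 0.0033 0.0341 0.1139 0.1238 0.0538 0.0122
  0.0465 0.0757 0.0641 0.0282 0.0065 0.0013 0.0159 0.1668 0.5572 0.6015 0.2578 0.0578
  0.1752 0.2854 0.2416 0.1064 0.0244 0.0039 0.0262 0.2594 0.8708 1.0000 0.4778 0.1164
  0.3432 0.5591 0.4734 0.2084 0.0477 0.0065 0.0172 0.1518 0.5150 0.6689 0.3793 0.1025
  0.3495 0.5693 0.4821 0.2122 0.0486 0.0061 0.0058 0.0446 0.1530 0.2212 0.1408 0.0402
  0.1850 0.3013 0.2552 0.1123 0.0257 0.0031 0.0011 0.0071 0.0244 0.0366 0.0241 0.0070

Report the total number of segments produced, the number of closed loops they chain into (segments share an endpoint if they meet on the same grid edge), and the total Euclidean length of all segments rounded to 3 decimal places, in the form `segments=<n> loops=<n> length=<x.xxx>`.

cell (3,7): code 0100 → (3.392,8.000)–(4.000,7.688)
cell (3,8): code 1100 → (3.197,9.000)–(3.392,8.000)
cell (3,9): code 1000 → (4.000,9.613)–(3.197,9.000)
cell (4,7): code 0010 → (4.000,7.688)–(4.536,8.000)
cell (4,8): code 0011 → (4.536,8.000)–(4.966,9.000)
cell (4,9): code 0001 → (4.966,9.000)–(4.000,9.613)
total: 6 segments, chained into 1 closed loop(s), length Σ = 5.566102

segments=6 loops=1 length=5.566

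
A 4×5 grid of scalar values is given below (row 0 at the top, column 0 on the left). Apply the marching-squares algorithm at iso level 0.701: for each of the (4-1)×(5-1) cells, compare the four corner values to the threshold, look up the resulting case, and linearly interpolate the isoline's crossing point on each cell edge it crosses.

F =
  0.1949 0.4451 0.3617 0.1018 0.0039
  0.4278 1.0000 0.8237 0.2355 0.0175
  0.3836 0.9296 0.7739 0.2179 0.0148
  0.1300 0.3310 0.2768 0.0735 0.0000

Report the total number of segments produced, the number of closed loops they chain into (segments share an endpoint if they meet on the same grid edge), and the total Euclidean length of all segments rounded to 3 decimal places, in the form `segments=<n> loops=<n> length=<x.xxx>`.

segments=8 loops=1 length=5.924

cell (0,0): code 0100 → (0.461,1.000)–(1.000,0.477)
cell (0,1): code 1100 → (0.734,2.000)–(0.461,1.000)
cell (0,2): code 1000 → (1.000,2.209)–(0.734,2.000)
cell (1,0): code 0110 → (1.000,0.477)–(2.000,0.581)
cell (1,2): code 1001 → (2.000,2.131)–(1.000,2.209)
cell (2,0): code 0010 → (2.000,0.581)–(2.382,1.000)
cell (2,1): code 0011 → (2.382,1.000)–(2.147,2.000)
cell (2,2): code 0001 → (2.147,2.000)–(2.000,2.131)
total: 8 segments, chained into 1 closed loop(s), length Σ = 5.924050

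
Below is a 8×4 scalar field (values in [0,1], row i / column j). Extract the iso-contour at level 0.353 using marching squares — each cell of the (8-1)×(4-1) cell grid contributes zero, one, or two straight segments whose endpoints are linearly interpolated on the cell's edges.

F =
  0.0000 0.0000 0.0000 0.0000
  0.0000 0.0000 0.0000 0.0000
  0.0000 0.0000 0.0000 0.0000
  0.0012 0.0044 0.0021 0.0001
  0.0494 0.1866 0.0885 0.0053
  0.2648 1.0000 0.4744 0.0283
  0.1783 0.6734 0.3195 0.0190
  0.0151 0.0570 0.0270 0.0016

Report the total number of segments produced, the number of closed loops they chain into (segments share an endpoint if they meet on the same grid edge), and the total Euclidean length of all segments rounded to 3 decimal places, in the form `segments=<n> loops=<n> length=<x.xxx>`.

cell (4,0): code 0100 → (4.205,1.000)–(5.000,0.120)
cell (4,1): code 1100 → (4.685,2.000)–(4.205,1.000)
cell (4,2): code 1000 → (5.000,2.272)–(4.685,2.000)
cell (5,0): code 0110 → (5.000,0.120)–(6.000,0.353)
cell (5,1): code 1011 → (6.000,1.905)–(5.784,2.000)
cell (5,2): code 0001 → (5.784,2.000)–(5.000,2.272)
cell (6,0): code 0010 → (6.000,0.353)–(6.520,1.000)
cell (6,1): code 0001 → (6.520,1.000)–(6.000,1.905)
total: 8 segments, chained into 1 closed loop(s), length Σ = 6.678263

segments=8 loops=1 length=6.678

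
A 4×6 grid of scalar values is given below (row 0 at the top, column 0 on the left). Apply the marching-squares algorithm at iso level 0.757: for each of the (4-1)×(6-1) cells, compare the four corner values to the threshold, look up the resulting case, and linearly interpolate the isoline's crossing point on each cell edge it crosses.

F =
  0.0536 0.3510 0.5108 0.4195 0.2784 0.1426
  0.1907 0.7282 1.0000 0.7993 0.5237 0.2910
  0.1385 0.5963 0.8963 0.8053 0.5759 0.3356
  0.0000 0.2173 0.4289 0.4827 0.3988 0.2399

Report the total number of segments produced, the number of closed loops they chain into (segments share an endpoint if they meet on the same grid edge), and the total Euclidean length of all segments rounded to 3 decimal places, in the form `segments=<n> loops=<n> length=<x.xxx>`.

cell (0,1): code 0100 → (0.503,2.000)–(1.000,1.106)
cell (0,2): code 1100 → (0.889,3.000)–(0.503,2.000)
cell (0,3): code 1000 → (1.000,3.153)–(0.889,3.000)
cell (1,1): code 0110 → (1.000,1.106)–(2.000,1.536)
cell (1,3): code 1001 → (2.000,3.211)–(1.000,3.153)
cell (2,1): code 0010 → (2.000,1.536)–(2.298,2.000)
cell (2,2): code 0011 → (2.298,2.000)–(2.150,3.000)
cell (2,3): code 0001 → (2.150,3.000)–(2.000,3.211)
total: 8 segments, chained into 1 closed loop(s), length Σ = 6.195165

segments=8 loops=1 length=6.195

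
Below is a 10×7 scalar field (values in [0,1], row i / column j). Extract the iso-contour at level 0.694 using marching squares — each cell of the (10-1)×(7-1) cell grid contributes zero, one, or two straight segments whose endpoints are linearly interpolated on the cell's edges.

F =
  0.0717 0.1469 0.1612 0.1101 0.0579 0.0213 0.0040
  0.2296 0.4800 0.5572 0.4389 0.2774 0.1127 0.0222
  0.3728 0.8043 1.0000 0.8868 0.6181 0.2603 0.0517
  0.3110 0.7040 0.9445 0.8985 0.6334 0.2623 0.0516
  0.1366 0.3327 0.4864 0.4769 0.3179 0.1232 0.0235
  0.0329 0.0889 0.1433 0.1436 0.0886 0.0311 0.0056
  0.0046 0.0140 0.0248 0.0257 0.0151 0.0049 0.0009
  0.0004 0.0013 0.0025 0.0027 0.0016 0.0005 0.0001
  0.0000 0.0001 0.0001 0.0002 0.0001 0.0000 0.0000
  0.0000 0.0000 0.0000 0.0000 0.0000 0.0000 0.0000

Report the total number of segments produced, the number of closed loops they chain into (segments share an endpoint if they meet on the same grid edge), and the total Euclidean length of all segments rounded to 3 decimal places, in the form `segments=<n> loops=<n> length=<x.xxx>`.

segments=10 loops=1 length=8.460

cell (1,0): code 0100 → (1.660,1.000)–(2.000,0.744)
cell (1,1): code 1100 → (1.309,2.000)–(1.660,1.000)
cell (1,2): code 1100 → (1.570,3.000)–(1.309,2.000)
cell (1,3): code 1000 → (2.000,3.718)–(1.570,3.000)
cell (2,0): code 0110 → (2.000,0.744)–(3.000,0.975)
cell (2,3): code 1001 → (3.000,3.771)–(2.000,3.718)
cell (3,0): code 0010 → (3.000,0.975)–(3.027,1.000)
cell (3,1): code 0011 → (3.027,1.000)–(3.547,2.000)
cell (3,2): code 0011 → (3.547,2.000)–(3.485,3.000)
cell (3,3): code 0001 → (3.485,3.000)–(3.000,3.771)
total: 10 segments, chained into 1 closed loop(s), length Σ = 8.460260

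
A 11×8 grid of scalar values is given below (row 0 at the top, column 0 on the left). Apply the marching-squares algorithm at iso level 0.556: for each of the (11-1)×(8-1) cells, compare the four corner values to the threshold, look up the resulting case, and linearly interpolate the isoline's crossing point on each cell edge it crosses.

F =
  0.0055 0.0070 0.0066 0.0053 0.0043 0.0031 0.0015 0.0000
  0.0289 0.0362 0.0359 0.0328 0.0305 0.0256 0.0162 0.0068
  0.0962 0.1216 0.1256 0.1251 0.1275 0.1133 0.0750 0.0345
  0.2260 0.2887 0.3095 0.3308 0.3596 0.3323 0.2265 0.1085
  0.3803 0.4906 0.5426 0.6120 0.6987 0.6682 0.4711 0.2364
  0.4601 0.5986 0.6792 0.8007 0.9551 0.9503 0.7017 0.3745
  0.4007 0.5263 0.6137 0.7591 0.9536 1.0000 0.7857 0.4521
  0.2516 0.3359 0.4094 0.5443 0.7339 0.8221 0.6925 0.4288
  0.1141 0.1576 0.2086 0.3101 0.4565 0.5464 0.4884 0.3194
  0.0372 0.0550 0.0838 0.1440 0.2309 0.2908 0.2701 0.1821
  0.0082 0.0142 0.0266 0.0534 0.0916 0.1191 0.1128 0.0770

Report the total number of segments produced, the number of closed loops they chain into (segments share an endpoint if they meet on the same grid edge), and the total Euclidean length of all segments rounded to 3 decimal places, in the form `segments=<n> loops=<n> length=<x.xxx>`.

segments=20 loops=1 length=16.015

cell (3,2): code 0100 → (3.801,3.000)–(4.000,2.193)
cell (3,3): code 1100 → (3.579,4.000)–(3.801,3.000)
cell (3,4): code 1100 → (3.666,5.000)–(3.579,4.000)
cell (3,5): code 1000 → (4.000,5.569)–(3.666,5.000)
cell (4,0): code 0100 → (4.606,1.000)–(5.000,0.692)
cell (4,1): code 1100 → (4.098,2.000)–(4.606,1.000)
cell (4,2): code 1110 → (4.000,2.193)–(4.098,2.000)
cell (4,5): code 1101 → (4.368,6.000)–(4.000,5.569)
cell (4,6): code 1000 → (5.000,6.445)–(4.368,6.000)
cell (5,0): code 0010 → (5.000,0.692)–(5.589,1.000)
cell (5,1): code 0111 → (5.589,1.000)–(6.000,1.340)
cell (5,6): code 1001 → (6.000,6.689)–(5.000,6.445)
cell (6,1): code 0010 → (6.000,1.340)–(6.282,2.000)
cell (6,2): code 0011 → (6.282,2.000)–(6.946,3.000)
cell (6,3): code 0111 → (6.946,3.000)–(7.000,3.062)
cell (6,6): code 1001 → (7.000,6.518)–(6.000,6.689)
cell (7,3): code 0010 → (7.000,3.062)–(7.641,4.000)
cell (7,4): code 0011 → (7.641,4.000)–(7.965,5.000)
cell (7,5): code 0011 → (7.965,5.000)–(7.669,6.000)
cell (7,6): code 0001 → (7.669,6.000)–(7.000,6.518)
total: 20 segments, chained into 1 closed loop(s), length Σ = 16.015023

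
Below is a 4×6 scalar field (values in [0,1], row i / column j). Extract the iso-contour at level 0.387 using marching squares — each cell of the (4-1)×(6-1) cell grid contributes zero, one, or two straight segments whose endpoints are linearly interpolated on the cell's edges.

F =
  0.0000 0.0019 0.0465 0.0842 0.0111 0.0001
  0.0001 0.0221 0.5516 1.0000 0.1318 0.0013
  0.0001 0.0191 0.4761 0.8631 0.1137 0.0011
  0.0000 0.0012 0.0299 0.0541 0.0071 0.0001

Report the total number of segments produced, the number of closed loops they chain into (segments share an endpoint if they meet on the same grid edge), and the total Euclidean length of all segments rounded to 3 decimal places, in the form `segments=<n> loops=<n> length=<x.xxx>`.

segments=8 loops=1 length=6.708

cell (0,1): code 0100 → (0.674,2.000)–(1.000,1.689)
cell (0,2): code 1100 → (0.331,3.000)–(0.674,2.000)
cell (0,3): code 1000 → (1.000,3.706)–(0.331,3.000)
cell (1,1): code 0110 → (1.000,1.689)–(2.000,1.805)
cell (1,3): code 1001 → (2.000,3.635)–(1.000,3.706)
cell (2,1): code 0010 → (2.000,1.805)–(2.200,2.000)
cell (2,2): code 0011 → (2.200,2.000)–(2.589,3.000)
cell (2,3): code 0001 → (2.589,3.000)–(2.000,3.635)
total: 8 segments, chained into 1 closed loop(s), length Σ = 6.707829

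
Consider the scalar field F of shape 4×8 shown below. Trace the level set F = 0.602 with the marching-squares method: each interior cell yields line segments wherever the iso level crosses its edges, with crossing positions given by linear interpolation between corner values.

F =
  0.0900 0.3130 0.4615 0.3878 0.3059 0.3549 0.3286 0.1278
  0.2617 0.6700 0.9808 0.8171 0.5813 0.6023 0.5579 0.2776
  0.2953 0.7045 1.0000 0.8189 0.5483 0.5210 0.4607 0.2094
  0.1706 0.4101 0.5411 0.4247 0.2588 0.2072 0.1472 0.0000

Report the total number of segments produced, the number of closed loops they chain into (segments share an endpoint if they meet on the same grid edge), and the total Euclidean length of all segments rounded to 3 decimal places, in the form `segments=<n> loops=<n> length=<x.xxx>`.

cell (0,0): code 0100 → (0.810,1.000)–(1.000,0.833)
cell (0,1): code 1100 → (0.271,2.000)–(0.810,1.000)
cell (0,2): code 1100 → (0.499,3.000)–(0.271,2.000)
cell (0,3): code 1000 → (1.000,3.912)–(0.499,3.000)
cell (0,4): code 0100 → (0.999,5.000)–(1.000,4.986)
cell (0,5): code 1000 → (1.000,5.007)–(0.999,5.000)
cell (1,0): code 0110 → (1.000,0.833)–(2.000,0.750)
cell (1,3): code 1001 → (2.000,3.802)–(1.000,3.912)
cell (1,4): code 0010 → (1.000,4.986)–(1.004,5.000)
cell (1,5): code 0001 → (1.004,5.000)–(1.000,5.007)
cell (2,0): code 0010 → (2.000,0.750)–(2.348,1.000)
cell (2,1): code 0011 → (2.348,1.000)–(2.867,2.000)
cell (2,2): code 0011 → (2.867,2.000)–(2.550,3.000)
cell (2,3): code 0001 → (2.550,3.000)–(2.000,3.802)
total: 14 segments, chained into 2 closed loop(s), length Σ = 9.085723

segments=14 loops=2 length=9.086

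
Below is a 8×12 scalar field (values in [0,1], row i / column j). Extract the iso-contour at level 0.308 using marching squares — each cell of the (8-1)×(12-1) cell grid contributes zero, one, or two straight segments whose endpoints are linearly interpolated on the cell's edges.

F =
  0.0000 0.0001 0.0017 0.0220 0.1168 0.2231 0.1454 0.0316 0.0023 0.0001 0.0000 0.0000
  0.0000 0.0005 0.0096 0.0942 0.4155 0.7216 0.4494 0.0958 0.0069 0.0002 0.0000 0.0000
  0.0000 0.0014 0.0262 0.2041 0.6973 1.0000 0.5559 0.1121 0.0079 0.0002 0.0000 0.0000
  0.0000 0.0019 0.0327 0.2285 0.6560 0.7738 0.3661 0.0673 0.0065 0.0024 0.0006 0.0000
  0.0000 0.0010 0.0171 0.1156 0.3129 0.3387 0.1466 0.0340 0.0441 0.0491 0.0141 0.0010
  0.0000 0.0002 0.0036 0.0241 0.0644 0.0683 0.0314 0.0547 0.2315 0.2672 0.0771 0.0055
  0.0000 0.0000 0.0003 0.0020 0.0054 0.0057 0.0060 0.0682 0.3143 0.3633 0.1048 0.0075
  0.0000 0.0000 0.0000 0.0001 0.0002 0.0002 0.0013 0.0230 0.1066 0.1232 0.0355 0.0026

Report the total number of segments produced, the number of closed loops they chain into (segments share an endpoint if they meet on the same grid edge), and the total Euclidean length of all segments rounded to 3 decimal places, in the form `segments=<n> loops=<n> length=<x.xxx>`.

segments=20 loops=2 length=14.586

cell (0,3): code 0100 → (0.640,4.000)–(1.000,3.665)
cell (0,4): code 1100 → (0.170,5.000)–(0.640,4.000)
cell (0,5): code 1100 → (0.535,6.000)–(0.170,5.000)
cell (0,6): code 1000 → (1.000,6.400)–(0.535,6.000)
cell (1,3): code 0110 → (1.000,3.665)–(2.000,3.211)
cell (1,6): code 1001 → (2.000,6.559)–(1.000,6.400)
cell (2,3): code 0110 → (2.000,3.211)–(3.000,3.186)
cell (2,6): code 1001 → (3.000,6.194)–(2.000,6.559)
cell (3,3): code 0110 → (3.000,3.186)–(4.000,3.975)
cell (3,5): code 1011 → (4.000,5.160)–(3.265,6.000)
cell (3,6): code 0001 → (3.265,6.000)–(3.000,6.194)
cell (4,3): code 0010 → (4.000,3.975)–(4.020,4.000)
cell (4,4): code 0011 → (4.020,4.000)–(4.114,5.000)
cell (4,5): code 0001 → (4.114,5.000)–(4.000,5.160)
cell (5,7): code 0100 → (5.924,8.000)–(6.000,7.974)
cell (5,8): code 1100 → (5.425,9.000)–(5.924,8.000)
cell (5,9): code 1000 → (6.000,9.214)–(5.425,9.000)
cell (6,7): code 0010 → (6.000,7.974)–(6.030,8.000)
cell (6,8): code 0011 → (6.030,8.000)–(6.230,9.000)
cell (6,9): code 0001 → (6.230,9.000)–(6.000,9.214)
total: 20 segments, chained into 2 closed loop(s), length Σ = 14.586398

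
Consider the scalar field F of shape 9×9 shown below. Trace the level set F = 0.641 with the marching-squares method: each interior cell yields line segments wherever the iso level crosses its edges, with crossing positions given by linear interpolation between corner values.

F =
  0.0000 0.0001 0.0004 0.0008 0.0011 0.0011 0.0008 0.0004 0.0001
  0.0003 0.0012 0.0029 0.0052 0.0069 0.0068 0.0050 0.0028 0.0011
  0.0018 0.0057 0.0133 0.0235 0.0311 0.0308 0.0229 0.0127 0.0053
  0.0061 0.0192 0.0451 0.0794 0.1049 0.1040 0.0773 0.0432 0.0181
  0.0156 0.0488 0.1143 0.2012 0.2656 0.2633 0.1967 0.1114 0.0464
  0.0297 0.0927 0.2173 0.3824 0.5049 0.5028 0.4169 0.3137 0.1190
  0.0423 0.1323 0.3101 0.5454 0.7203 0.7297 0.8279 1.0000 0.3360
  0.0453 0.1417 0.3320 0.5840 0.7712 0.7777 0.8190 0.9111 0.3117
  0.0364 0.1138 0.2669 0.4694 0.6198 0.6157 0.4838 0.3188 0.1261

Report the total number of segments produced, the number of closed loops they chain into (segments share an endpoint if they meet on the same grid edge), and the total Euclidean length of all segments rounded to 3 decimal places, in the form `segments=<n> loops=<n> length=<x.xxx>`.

cell (5,3): code 0100 → (5.632,4.000)–(6.000,3.547)
cell (5,4): code 1100 → (5.609,5.000)–(5.632,4.000)
cell (5,5): code 1100 → (5.545,6.000)–(5.609,5.000)
cell (5,6): code 1100 → (5.477,7.000)–(5.545,6.000)
cell (5,7): code 1000 → (6.000,7.541)–(5.477,7.000)
cell (6,3): code 0110 → (6.000,3.547)–(7.000,3.304)
cell (6,7): code 1001 → (7.000,7.451)–(6.000,7.541)
cell (7,3): code 0010 → (7.000,3.304)–(7.860,4.000)
cell (7,4): code 0011 → (7.860,4.000)–(7.844,5.000)
cell (7,5): code 0011 → (7.844,5.000)–(7.531,6.000)
cell (7,6): code 0011 → (7.531,6.000)–(7.456,7.000)
cell (7,7): code 0001 → (7.456,7.000)–(7.000,7.451)
total: 12 segments, chained into 1 closed loop(s), length Σ = 11.171749

segments=12 loops=1 length=11.172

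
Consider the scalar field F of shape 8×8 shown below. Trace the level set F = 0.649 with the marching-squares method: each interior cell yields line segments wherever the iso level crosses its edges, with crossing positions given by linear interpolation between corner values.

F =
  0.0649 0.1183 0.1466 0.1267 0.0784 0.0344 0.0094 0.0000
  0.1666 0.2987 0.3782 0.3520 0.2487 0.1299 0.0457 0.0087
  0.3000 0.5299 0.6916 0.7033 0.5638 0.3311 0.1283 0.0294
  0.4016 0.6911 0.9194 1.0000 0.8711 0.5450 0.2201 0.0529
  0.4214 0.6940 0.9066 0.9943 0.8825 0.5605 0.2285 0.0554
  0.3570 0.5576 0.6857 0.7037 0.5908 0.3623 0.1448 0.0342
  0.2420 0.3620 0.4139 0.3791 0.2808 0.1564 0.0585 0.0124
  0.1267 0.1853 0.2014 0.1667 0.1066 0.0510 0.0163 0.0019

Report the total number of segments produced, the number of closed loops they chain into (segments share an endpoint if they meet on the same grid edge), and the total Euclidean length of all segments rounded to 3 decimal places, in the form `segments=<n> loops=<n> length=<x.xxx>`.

cell (1,1): code 0100 → (1.864,2.000)–(2.000,1.737)
cell (1,2): code 1100 → (1.845,3.000)–(1.864,2.000)
cell (1,3): code 1000 → (2.000,3.389)–(1.845,3.000)
cell (2,0): code 0100 → (2.739,1.000)–(3.000,0.855)
cell (2,1): code 1110 → (2.000,1.737)–(2.739,1.000)
cell (2,3): code 1101 → (2.277,4.000)–(2.000,3.389)
cell (2,4): code 1000 → (3.000,4.681)–(2.277,4.000)
cell (3,0): code 0110 → (3.000,0.855)–(4.000,0.835)
cell (3,4): code 1001 → (4.000,4.725)–(3.000,4.681)
cell (4,0): code 0010 → (4.000,0.835)–(4.330,1.000)
cell (4,1): code 0111 → (4.330,1.000)–(5.000,1.714)
cell (4,3): code 1011 → (5.000,3.484)–(4.800,4.000)
cell (4,4): code 0001 → (4.800,4.000)–(4.000,4.725)
cell (5,1): code 0010 → (5.000,1.714)–(5.135,2.000)
cell (5,2): code 0011 → (5.135,2.000)–(5.169,3.000)
cell (5,3): code 0001 → (5.169,3.000)–(5.000,3.484)
total: 16 segments, chained into 1 closed loop(s), length Σ = 11.533462

segments=16 loops=1 length=11.533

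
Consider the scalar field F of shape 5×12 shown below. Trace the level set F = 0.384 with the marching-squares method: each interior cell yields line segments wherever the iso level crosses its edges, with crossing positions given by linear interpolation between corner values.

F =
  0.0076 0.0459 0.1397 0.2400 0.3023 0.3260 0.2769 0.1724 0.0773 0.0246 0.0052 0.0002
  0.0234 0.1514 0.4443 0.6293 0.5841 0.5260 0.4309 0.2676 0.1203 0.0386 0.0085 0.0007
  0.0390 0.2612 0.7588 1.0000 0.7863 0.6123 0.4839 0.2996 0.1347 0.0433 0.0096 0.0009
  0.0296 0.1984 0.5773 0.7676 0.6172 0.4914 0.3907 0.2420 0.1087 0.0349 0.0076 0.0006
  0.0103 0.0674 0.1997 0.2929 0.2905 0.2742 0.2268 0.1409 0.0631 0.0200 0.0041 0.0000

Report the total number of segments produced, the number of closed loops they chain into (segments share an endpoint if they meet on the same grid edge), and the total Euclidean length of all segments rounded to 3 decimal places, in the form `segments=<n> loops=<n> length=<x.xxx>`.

cell (0,1): code 0100 → (0.802,2.000)–(1.000,1.794)
cell (0,2): code 1100 → (0.370,3.000)–(0.802,2.000)
cell (0,3): code 1100 → (0.290,4.000)–(0.370,3.000)
cell (0,4): code 1100 → (0.290,5.000)–(0.290,4.000)
cell (0,5): code 1100 → (0.695,6.000)–(0.290,5.000)
cell (0,6): code 1000 → (1.000,6.287)–(0.695,6.000)
cell (1,1): code 0110 → (1.000,1.794)–(2.000,1.247)
cell (1,6): code 1001 → (2.000,6.542)–(1.000,6.287)
cell (2,1): code 0110 → (2.000,1.247)–(3.000,1.490)
cell (2,6): code 1001 → (3.000,6.045)–(2.000,6.542)
cell (3,1): code 0010 → (3.000,1.490)–(3.512,2.000)
cell (3,2): code 0011 → (3.512,2.000)–(3.808,3.000)
cell (3,3): code 0011 → (3.808,3.000)–(3.714,4.000)
cell (3,4): code 0011 → (3.714,4.000)–(3.494,5.000)
cell (3,5): code 0011 → (3.494,5.000)–(3.041,6.000)
cell (3,6): code 0001 → (3.041,6.000)–(3.000,6.045)
total: 16 segments, chained into 1 closed loop(s), length Σ = 14.146389

segments=16 loops=1 length=14.146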